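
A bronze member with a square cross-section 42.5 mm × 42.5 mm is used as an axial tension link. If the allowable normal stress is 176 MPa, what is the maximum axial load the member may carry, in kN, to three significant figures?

A = 1806 mm².
P_max = σ_allow · A = 176 · 1806 = 317900 N = 317.9 kN.

318 kN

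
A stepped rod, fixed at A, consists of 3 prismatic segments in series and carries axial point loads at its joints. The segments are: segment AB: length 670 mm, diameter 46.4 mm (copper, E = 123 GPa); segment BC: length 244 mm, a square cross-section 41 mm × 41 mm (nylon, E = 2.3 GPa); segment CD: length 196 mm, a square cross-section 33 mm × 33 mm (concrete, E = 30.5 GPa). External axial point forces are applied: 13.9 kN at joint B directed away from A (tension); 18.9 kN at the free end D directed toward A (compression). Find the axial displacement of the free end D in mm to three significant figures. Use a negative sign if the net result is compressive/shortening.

Internal axial forces (sectioning from the free end, tension +): N_CD = -18.9 kN, N_BC = -18.9 kN, N_AB = -5 kN.
A_AB = 1691 mm².
A_BC = 1681 mm².
A_CD = 1089 mm².
δ_AB = -5000·670/(1691·123000) = -0.01611 mm
δ_BC = -18900·244/(1681·2300) = -1.193 mm
δ_CD = -18900·196/(1089·30500) = -0.1115 mm
δ = Σδ_i = -1.32 mm.

-1.32 mm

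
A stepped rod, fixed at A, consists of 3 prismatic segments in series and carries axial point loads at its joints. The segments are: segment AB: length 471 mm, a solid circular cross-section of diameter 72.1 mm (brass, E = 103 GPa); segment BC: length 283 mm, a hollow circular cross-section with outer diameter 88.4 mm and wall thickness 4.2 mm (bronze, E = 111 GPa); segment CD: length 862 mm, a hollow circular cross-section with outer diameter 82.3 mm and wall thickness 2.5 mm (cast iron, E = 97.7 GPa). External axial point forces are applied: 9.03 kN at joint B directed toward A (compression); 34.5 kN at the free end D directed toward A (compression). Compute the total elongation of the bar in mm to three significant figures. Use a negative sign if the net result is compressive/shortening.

Internal axial forces (sectioning from the free end, tension +): N_CD = -34.5 kN, N_BC = -34.5 kN, N_AB = -43.53 kN.
A_AB = 4083 mm².
A_BC = 1111 mm².
A_CD = 626.7 mm².
δ_AB = -43530·471/(4083·103000) = -0.04875 mm
δ_BC = -34500·283/(1111·111000) = -0.07917 mm
δ_CD = -34500·862/(626.7·97700) = -0.4857 mm
δ = Σδ_i = -0.6136 mm.

-0.614 mm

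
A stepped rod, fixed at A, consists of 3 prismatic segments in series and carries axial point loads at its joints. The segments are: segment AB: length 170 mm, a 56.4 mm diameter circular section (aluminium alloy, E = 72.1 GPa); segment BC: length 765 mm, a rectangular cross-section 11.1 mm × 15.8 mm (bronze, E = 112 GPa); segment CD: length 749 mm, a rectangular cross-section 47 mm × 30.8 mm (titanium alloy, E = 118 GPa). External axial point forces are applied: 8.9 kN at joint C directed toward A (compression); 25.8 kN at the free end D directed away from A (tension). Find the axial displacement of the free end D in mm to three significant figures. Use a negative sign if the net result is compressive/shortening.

Internal axial forces (sectioning from the free end, tension +): N_CD = 25.8 kN, N_BC = 16.9 kN, N_AB = 16.9 kN.
A_AB = 2498 mm².
A_BC = 175.4 mm².
A_CD = 1448 mm².
δ_AB = 16900·170/(2498·72100) = 0.01595 mm
δ_BC = 16900·765/(175.4·112000) = 0.6582 mm
δ_CD = 25800·749/(1448·118000) = 0.1131 mm
δ = Σδ_i = 0.7873 mm.

0.787 mm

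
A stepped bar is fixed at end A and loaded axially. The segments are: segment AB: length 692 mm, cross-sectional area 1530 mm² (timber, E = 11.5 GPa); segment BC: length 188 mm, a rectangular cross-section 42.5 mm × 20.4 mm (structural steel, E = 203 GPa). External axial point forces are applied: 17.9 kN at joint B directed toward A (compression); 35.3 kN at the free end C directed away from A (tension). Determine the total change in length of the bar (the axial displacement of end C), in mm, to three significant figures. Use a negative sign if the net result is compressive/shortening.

0.722 mm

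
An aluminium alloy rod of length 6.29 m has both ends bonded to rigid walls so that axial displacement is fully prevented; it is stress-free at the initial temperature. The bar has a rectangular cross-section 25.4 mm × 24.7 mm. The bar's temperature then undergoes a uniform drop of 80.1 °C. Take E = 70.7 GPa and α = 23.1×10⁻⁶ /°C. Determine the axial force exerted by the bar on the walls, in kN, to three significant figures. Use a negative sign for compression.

82.1 kN

Free thermal expansion αLΔT = 23.1e-6 · 6290 · -80.1 = -11.64 mm.
The walls impose strain ε = −(-11.64)/6290 = 1.8503e-03; σ = Eε = 70700 · 1.8503e-03 = 130.8 MPa.
Wall reaction R = σ·A = 130.8·627.4 = 82070 N = 82.07 kN.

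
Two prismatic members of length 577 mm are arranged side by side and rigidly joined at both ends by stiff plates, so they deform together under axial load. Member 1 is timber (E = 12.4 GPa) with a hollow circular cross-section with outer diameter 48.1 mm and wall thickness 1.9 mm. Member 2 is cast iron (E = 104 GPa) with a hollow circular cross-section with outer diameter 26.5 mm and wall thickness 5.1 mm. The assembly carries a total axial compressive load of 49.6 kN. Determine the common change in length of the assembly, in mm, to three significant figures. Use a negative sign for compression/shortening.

A_1 = 275.8 mm².
A_2 = 342.9 mm².
Equal strain + equilibrium ⇒ each member carries load in proportion to AE: A₁E₁ = 3420000 N, A₂E₂ = 35660000 N, ΣAE = 39080000 N.
δ = PL/ΣAE = -49600·577/39080000 = -0.7324 mm.

-0.732 mm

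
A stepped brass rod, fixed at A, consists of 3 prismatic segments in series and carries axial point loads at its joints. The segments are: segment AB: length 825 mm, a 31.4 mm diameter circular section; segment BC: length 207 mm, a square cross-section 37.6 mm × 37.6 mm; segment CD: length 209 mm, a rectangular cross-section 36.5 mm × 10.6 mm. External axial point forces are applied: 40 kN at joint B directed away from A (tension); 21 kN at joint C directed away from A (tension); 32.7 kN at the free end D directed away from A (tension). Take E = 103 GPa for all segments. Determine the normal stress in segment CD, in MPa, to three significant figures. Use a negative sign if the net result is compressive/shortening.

84.5 MPa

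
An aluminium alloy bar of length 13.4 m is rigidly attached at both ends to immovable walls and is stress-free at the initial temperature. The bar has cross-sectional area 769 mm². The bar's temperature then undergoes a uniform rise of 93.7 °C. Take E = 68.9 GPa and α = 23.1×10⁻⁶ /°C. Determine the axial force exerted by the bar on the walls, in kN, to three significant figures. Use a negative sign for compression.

Free thermal expansion αLΔT = 23.1e-6 · 13400 · 93.7 = 29 mm.
The walls impose strain ε = −(29)/13400 = -2.1645e-03; σ = Eε = 68900 · -2.1645e-03 = -149.1 MPa.
Wall reaction R = σ·A = -149.1·769 = -114700 N = -114.7 kN.

-115 kN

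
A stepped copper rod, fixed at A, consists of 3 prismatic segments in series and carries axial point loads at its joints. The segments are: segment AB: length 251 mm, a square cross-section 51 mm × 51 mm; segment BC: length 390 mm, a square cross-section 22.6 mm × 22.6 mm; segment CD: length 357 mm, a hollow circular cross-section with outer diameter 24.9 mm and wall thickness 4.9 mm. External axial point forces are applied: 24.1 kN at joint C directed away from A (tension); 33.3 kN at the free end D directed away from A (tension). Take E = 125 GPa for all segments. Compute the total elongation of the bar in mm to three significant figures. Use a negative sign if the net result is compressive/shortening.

0.704 mm

Internal axial forces (sectioning from the free end, tension +): N_CD = 33.3 kN, N_BC = 57.4 kN, N_AB = 57.4 kN.
A_AB = 2601 mm².
A_BC = 510.8 mm².
A_CD = 307.9 mm².
δ_AB = 57400·251/(2601·125000) = 0.04431 mm
δ_BC = 57400·390/(510.8·125000) = 0.3506 mm
δ_CD = 33300·357/(307.9·125000) = 0.3089 mm
δ = Σδ_i = 0.7038 mm.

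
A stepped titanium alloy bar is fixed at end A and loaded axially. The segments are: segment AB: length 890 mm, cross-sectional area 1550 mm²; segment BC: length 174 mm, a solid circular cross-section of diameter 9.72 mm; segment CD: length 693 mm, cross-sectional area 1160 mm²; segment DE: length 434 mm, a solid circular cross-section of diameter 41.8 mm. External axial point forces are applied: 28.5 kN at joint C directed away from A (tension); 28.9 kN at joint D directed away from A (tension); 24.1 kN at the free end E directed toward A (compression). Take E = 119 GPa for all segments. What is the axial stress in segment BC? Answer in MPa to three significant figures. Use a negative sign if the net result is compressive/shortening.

449 MPa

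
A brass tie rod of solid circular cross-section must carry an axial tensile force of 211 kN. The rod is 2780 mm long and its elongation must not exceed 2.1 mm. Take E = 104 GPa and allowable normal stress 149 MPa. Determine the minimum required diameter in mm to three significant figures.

Required area A ≥ P/σ_allow = 211000/149 = 1416 mm².
For a solid circular section, d ≥ √(4A/π) = 42.46 mm.
Elongation limit: A ≥ PL/(Eδ_allow) = 211000·2780/(104000·2.1) = 2686 mm² ⇒ d ≥ 58.48 mm.
The elongation limit governs.

58.5 mm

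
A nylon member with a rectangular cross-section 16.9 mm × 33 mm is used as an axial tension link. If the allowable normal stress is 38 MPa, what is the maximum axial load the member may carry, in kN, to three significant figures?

21.2 kN

A = 557.7 mm².
P_max = σ_allow · A = 38 · 557.7 = 21190 N = 21.19 kN.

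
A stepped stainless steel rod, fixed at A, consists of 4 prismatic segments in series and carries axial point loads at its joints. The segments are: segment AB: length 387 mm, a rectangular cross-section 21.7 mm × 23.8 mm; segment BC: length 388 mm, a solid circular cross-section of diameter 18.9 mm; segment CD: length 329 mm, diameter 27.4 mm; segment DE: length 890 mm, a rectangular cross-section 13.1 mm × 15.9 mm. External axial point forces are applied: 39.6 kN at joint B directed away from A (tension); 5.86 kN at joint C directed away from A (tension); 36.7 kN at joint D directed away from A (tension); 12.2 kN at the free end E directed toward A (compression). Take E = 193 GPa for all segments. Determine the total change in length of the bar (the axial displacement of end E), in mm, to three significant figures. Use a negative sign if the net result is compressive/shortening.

0.290 mm

Internal axial forces (sectioning from the free end, tension +): N_DE = -12.2 kN, N_CD = 24.5 kN, N_BC = 30.36 kN, N_AB = 69.96 kN.
A_AB = 516.5 mm².
A_BC = 280.6 mm².
A_CD = 589.6 mm².
A_DE = 208.3 mm².
δ_AB = 69960·387/(516.5·193000) = 0.2716 mm
δ_BC = 30360·388/(280.6·193000) = 0.2176 mm
δ_CD = 24500·329/(589.6·193000) = 0.07083 mm
δ_DE = -12200·890/(208.3·193000) = -0.2701 mm
δ = Σδ_i = 0.2899 mm.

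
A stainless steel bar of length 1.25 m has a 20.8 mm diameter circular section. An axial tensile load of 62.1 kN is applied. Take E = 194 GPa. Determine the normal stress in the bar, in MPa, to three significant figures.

A = 339.8 mm².
σ = N/A = 62100/339.8 = 182.8 MPa.

183 MPa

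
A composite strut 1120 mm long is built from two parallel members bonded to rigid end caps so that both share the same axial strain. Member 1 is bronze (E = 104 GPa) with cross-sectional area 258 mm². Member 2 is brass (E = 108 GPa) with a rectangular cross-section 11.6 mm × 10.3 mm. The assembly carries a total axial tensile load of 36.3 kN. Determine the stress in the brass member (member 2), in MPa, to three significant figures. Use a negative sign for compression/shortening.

A_2 = 119.5 mm².
Equal strain + equilibrium ⇒ each member carries load in proportion to AE: A₁E₁ = 26830000 N, A₂E₂ = 12900000 N, ΣAE = 39740000 N.
σ₂ = P·E₂/ΣAE = 36300·108000/39740000 = 98.66 MPa.

98.7 MPa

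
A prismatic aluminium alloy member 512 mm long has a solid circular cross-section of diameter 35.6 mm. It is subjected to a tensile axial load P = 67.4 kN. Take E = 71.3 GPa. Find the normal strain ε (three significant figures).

A = 995.4 mm².
σ = N/A = 67.71 MPa; ε = σ/E = 67.71/71300 = 9.497e-04.

9.50e-04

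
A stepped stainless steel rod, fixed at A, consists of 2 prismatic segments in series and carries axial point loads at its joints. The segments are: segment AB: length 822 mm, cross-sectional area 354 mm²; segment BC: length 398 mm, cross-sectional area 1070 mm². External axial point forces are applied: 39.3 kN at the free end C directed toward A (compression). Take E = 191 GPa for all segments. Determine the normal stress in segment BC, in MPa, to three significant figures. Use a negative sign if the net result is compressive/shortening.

Internal axial forces (sectioning from the free end, tension +): N_BC = -39.3 kN, N_AB = -39.3 kN.
σ_BC = N_BC/A_BC = -39300/1070 = -36.73 MPa.

-36.7 MPa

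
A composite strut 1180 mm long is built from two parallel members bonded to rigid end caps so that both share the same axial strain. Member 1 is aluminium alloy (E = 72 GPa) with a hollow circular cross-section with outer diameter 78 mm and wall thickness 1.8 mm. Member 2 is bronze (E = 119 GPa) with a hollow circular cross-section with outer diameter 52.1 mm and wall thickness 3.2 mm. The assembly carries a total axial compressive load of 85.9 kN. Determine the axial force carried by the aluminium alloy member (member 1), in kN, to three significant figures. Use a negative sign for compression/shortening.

A_1 = 430.9 mm².
A_2 = 491.6 mm².
Equal strain + equilibrium ⇒ each member carries load in proportion to AE: A₁E₁ = 31020000 N, A₂E₂ = 58500000 N, ΣAE = 89520000 N.
F₁ = P·A₁E₁/ΣAE = -85900·31020000/89520000 = -29770 N.

-29.8 kN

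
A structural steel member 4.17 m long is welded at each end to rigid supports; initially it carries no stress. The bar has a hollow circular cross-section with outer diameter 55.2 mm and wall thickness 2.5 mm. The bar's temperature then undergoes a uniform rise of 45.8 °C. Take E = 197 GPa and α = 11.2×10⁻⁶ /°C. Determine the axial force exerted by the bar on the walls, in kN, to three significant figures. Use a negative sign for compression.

-41.8 kN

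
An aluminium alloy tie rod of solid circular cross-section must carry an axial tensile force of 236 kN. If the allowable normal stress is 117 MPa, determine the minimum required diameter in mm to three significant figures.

Required area A ≥ P/σ_allow = 236000/117 = 2017 mm².
For a solid circular section, d ≥ √(4A/π) = 50.68 mm.

50.7 mm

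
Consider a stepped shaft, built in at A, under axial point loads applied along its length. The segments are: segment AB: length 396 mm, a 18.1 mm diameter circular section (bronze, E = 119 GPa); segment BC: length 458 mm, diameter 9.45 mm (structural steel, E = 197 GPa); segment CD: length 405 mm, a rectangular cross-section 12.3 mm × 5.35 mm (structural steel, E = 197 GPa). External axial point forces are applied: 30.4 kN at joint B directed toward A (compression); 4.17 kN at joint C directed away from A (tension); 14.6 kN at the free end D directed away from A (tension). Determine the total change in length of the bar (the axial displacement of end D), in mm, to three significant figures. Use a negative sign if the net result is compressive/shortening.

0.928 mm

Internal axial forces (sectioning from the free end, tension +): N_CD = 14.6 kN, N_BC = 18.77 kN, N_AB = -11.63 kN.
A_AB = 257.3 mm².
A_BC = 70.14 mm².
A_CD = 65.8 mm².
δ_AB = -11630·396/(257.3·119000) = -0.1504 mm
δ_BC = 18770·458/(70.14·197000) = 0.6222 mm
δ_CD = 14600·405/(65.8·197000) = 0.4561 mm
δ = Σδ_i = 0.9279 mm.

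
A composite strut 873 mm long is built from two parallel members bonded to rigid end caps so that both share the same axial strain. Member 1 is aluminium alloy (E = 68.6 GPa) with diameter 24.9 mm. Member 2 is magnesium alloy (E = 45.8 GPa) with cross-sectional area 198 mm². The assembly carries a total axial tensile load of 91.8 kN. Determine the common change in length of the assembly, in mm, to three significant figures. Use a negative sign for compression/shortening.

1.89 mm

A_1 = 487 mm².
Equal strain + equilibrium ⇒ each member carries load in proportion to AE: A₁E₁ = 33410000 N, A₂E₂ = 9068000 N, ΣAE = 42470000 N.
δ = PL/ΣAE = 91800·873/42470000 = 1.887 mm.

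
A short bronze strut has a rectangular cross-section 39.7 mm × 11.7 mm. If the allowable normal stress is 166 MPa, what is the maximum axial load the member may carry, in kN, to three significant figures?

A = 464.5 mm².
P_max = σ_allow · A = 166 · 464.5 = 77110 N = 77.11 kN.

77.1 kN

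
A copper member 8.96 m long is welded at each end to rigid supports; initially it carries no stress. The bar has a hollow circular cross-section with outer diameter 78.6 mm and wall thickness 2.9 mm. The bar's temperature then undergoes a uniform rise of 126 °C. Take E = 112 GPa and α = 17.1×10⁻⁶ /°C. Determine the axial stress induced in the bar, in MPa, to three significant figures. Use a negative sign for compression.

-241 MPa

Free thermal expansion αLΔT = 17.1e-6 · 8960 · 126 = 19.31 mm.
The walls impose strain ε = −(19.31)/8960 = -2.1546e-03; σ = Eε = 112000 · -2.1546e-03 = -241.3 MPa.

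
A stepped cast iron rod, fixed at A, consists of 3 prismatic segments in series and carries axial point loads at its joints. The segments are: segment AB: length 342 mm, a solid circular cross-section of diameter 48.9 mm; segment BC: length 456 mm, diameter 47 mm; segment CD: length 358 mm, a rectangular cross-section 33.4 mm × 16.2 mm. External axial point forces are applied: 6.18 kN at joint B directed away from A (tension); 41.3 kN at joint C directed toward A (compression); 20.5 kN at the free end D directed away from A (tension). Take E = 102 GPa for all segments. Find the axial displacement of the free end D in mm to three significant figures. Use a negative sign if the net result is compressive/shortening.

0.0533 mm

Internal axial forces (sectioning from the free end, tension +): N_CD = 20.5 kN, N_BC = -20.8 kN, N_AB = -14.62 kN.
A_AB = 1878 mm².
A_BC = 1735 mm².
A_CD = 541.1 mm².
δ_AB = -14620·342/(1878·102000) = -0.0261 mm
δ_BC = -20800·456/(1735·102000) = -0.0536 mm
δ_CD = 20500·358/(541.1·102000) = 0.133 mm
δ = Σδ_i = 0.05328 mm.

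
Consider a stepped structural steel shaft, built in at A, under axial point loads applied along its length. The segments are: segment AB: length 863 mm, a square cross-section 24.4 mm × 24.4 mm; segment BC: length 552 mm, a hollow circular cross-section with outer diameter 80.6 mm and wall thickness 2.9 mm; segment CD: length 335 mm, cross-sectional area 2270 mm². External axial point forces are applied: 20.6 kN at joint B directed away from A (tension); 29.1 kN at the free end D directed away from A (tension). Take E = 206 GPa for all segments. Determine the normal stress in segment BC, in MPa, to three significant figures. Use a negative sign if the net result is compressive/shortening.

41.1 MPa

Internal axial forces (sectioning from the free end, tension +): N_CD = 29.1 kN, N_BC = 29.1 kN, N_AB = 49.7 kN.
A_BC = 707.9 mm².
σ_BC = N_BC/A_BC = 29100/707.9 = 41.11 MPa.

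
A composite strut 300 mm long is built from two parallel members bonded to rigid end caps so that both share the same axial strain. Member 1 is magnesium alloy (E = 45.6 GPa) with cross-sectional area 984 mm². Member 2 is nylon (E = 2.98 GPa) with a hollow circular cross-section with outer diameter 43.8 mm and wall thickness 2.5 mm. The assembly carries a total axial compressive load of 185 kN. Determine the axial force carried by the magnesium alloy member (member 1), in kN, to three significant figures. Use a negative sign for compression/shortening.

A_2 = 324.4 mm².
Equal strain + equilibrium ⇒ each member carries load in proportion to AE: A₁E₁ = 44870000 N, A₂E₂ = 966600 N, ΣAE = 45840000 N.
F₁ = P·A₁E₁/ΣAE = -185000·44870000/45840000 = -181100 N.

-181 kN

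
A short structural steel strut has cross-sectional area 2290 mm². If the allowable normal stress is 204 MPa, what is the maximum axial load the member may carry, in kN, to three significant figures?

P_max = σ_allow · A = 204 · 2290 = 467200 N = 467.2 kN.

467 kN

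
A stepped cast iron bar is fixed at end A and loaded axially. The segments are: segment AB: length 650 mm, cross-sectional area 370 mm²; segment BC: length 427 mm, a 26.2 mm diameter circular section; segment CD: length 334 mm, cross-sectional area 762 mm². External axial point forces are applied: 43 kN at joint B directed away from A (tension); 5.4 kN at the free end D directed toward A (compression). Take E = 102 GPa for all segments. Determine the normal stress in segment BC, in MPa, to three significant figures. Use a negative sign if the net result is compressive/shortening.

Internal axial forces (sectioning from the free end, tension +): N_CD = -5.4 kN, N_BC = -5.4 kN, N_AB = 37.6 kN.
A_BC = 539.1 mm².
σ_BC = N_BC/A_BC = -5400/539.1 = -10.02 MPa.

-10.0 MPa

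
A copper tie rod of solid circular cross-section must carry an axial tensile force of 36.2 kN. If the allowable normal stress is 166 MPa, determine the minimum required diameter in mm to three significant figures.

Required area A ≥ P/σ_allow = 36200/166 = 218.1 mm².
For a solid circular section, d ≥ √(4A/π) = 16.66 mm.

16.7 mm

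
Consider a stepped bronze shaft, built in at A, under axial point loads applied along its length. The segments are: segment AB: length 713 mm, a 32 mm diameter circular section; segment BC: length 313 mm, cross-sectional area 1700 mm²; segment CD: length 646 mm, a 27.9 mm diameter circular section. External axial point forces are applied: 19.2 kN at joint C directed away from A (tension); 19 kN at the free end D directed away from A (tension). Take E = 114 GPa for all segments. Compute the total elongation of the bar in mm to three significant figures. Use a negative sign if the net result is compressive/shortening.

Internal axial forces (sectioning from the free end, tension +): N_CD = 19 kN, N_BC = 38.2 kN, N_AB = 38.2 kN.
A_AB = 804.2 mm².
A_CD = 611.4 mm².
δ_AB = 38200·713/(804.2·114000) = 0.2971 mm
δ_BC = 38200·313/(1700·114000) = 0.0617 mm
δ_CD = 19000·646/(611.4·114000) = 0.1761 mm
δ = Σδ_i = 0.5349 mm.

0.535 mm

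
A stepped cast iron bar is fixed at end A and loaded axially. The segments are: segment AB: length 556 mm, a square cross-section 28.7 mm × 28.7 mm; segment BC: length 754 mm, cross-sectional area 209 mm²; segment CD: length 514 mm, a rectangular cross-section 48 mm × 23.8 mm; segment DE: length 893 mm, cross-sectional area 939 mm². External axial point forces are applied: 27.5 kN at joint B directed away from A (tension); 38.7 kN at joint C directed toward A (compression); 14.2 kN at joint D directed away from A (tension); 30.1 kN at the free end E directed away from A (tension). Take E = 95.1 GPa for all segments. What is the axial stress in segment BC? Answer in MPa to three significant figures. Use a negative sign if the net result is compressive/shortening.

26.8 MPa

Internal axial forces (sectioning from the free end, tension +): N_DE = 30.1 kN, N_CD = 44.3 kN, N_BC = 5.6 kN, N_AB = 33.1 kN.
σ_BC = N_BC/A_BC = 5600/209 = 26.79 MPa.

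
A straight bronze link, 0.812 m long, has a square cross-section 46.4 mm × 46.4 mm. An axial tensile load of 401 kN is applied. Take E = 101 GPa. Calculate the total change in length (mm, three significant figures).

1.50 mm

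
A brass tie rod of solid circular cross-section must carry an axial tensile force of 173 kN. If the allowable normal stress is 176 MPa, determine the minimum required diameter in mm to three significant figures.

35.4 mm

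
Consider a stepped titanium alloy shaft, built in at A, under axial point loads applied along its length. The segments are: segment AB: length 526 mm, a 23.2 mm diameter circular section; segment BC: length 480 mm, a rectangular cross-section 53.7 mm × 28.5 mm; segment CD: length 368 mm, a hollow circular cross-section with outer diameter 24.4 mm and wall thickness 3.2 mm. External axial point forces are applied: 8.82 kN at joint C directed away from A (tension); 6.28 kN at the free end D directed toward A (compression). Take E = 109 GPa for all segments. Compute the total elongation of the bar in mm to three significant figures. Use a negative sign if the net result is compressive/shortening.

Internal axial forces (sectioning from the free end, tension +): N_CD = -6.28 kN, N_BC = 2.54 kN, N_AB = 2.54 kN.
A_AB = 422.7 mm².
A_BC = 1530 mm².
A_CD = 213.1 mm².
δ_AB = 2540·526/(422.7·109000) = 0.029 mm
δ_BC = 2540·480/(1530·109000) = 0.007309 mm
δ_CD = -6280·368/(213.1·109000) = -0.09948 mm
δ = Σδ_i = -0.06318 mm.

-0.0632 mm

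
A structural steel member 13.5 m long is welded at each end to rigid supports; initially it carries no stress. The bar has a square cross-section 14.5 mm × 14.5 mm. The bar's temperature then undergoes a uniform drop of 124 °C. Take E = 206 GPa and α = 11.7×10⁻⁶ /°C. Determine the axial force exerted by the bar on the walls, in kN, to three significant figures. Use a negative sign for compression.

62.8 kN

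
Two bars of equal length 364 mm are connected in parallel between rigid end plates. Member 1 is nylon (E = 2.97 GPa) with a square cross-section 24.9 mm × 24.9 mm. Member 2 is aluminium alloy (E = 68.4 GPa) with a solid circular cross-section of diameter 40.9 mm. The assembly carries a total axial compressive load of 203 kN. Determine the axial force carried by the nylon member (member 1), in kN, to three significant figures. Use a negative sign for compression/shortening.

A_1 = 620 mm².
A_2 = 1314 mm².
Equal strain + equilibrium ⇒ each member carries load in proportion to AE: A₁E₁ = 1841000 N, A₂E₂ = 89870000 N, ΣAE = 91710000 N.
F₁ = P·A₁E₁/ΣAE = -203000·1841000/91710000 = -4076 N.

-4.08 kN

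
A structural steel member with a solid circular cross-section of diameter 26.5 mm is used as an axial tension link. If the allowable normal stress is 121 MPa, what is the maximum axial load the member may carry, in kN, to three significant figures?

66.7 kN

A = 551.5 mm².
P_max = σ_allow · A = 121 · 551.5 = 66740 N = 66.74 kN.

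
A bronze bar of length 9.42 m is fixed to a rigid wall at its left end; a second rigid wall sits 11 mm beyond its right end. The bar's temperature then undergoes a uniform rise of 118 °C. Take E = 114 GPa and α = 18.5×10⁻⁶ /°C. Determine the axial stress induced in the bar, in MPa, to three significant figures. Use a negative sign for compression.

Free thermal expansion αLΔT = 18.5e-6 · 9420 · 118 = 20.56 mm.
The walls engage after the gap closes; constrained expansion = 20.56 − 11 = 9.564 mm.
The walls impose strain ε = −(9.564)/9420 = -1.0153e-03; σ = Eε = 114000 · -1.0153e-03 = -115.7 MPa.

-116 MPa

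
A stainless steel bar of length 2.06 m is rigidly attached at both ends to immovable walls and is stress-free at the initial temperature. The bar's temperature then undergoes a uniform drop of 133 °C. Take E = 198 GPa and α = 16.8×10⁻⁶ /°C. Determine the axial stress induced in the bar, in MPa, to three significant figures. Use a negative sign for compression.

Free thermal expansion αLΔT = 16.8e-6 · 2060 · -133 = -4.603 mm.
The walls impose strain ε = −(-4.603)/2060 = 2.2344e-03; σ = Eε = 198000 · 2.2344e-03 = 442.4 MPa.

442 MPa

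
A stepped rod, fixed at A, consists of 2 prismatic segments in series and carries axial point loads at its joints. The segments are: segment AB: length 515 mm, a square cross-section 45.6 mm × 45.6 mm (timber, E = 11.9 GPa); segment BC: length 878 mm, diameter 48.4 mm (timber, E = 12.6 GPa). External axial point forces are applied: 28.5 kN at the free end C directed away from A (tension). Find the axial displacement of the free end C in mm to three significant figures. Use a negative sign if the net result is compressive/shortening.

1.67 mm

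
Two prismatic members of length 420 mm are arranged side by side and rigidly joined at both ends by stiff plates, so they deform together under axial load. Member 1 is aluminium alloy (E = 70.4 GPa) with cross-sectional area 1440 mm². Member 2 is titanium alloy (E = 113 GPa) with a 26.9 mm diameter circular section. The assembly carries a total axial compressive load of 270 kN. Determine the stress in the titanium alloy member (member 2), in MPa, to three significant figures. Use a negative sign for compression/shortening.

-184 MPa

A_2 = 568.3 mm².
Equal strain + equilibrium ⇒ each member carries load in proportion to AE: A₁E₁ = 101400000 N, A₂E₂ = 64220000 N, ΣAE = 165600000 N.
σ₂ = P·E₂/ΣAE = -270000·113000/165600000 = -184.2 MPa.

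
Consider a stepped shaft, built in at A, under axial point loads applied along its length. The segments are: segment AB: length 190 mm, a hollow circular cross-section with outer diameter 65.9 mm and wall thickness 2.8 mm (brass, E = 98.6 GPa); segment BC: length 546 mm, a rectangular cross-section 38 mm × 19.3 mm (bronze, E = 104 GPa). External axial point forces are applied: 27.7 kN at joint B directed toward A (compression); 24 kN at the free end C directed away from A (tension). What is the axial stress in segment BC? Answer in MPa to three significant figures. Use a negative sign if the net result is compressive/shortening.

Internal axial forces (sectioning from the free end, tension +): N_BC = 24 kN, N_AB = -3.7 kN.
A_BC = 733.4 mm².
σ_BC = N_BC/A_BC = 24000/733.4 = 32.72 MPa.

32.7 MPa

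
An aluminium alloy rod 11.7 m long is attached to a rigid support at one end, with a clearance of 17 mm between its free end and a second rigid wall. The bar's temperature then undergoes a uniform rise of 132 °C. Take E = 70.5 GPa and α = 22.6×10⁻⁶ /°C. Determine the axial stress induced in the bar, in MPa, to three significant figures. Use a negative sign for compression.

Free thermal expansion αLΔT = 22.6e-6 · 11700 · 132 = 34.9 mm.
The walls engage after the gap closes; constrained expansion = 34.9 − 17 = 17.9 mm.
The walls impose strain ε = −(17.9)/11700 = -1.5302e-03; σ = Eε = 70500 · -1.5302e-03 = -107.9 MPa.

-108 MPa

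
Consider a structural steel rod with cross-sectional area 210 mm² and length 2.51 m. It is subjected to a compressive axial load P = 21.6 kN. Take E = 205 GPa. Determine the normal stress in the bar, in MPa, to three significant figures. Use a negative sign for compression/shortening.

-103 MPa

σ = N/A = -21600/210 = -102.9 MPa.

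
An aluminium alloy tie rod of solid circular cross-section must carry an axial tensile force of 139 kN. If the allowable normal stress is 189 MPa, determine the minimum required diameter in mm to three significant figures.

30.6 mm

Required area A ≥ P/σ_allow = 139000/189 = 735.4 mm².
For a solid circular section, d ≥ √(4A/π) = 30.6 mm.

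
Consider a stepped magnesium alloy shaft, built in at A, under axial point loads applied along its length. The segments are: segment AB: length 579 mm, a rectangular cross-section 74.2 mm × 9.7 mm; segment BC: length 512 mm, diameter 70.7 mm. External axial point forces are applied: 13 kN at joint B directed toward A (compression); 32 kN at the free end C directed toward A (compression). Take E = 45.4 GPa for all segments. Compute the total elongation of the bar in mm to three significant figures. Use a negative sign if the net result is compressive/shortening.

-0.889 mm

Internal axial forces (sectioning from the free end, tension +): N_BC = -32 kN, N_AB = -45 kN.
A_AB = 719.7 mm².
A_BC = 3926 mm².
δ_AB = -45000·579/(719.7·45400) = -0.7974 mm
δ_BC = -32000·512/(3926·45400) = -0.09193 mm
δ = Σδ_i = -0.8893 mm.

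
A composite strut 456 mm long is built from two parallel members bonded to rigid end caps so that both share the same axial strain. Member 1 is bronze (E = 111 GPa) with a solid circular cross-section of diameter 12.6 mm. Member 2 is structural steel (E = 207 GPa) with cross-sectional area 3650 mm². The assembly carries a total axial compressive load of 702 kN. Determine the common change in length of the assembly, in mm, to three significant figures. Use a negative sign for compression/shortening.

A_1 = 124.7 mm².
Equal strain + equilibrium ⇒ each member carries load in proportion to AE: A₁E₁ = 13840000 N, A₂E₂ = 755600000 N, ΣAE = 769400000 N.
δ = PL/ΣAE = -702000·456/769400000 = -0.4161 mm.

-0.416 mm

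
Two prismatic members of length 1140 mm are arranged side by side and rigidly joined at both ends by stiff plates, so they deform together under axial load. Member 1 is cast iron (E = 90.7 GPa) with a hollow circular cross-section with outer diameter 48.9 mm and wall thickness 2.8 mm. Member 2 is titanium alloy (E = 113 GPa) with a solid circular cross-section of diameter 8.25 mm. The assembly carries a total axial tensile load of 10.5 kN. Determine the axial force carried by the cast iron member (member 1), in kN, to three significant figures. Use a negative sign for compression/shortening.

9.02 kN

A_1 = 405.5 mm².
A_2 = 53.46 mm².
Equal strain + equilibrium ⇒ each member carries load in proportion to AE: A₁E₁ = 36780000 N, A₂E₂ = 6041000 N, ΣAE = 42820000 N.
F₁ = P·A₁E₁/ΣAE = 10500·36780000/42820000 = 9019 N.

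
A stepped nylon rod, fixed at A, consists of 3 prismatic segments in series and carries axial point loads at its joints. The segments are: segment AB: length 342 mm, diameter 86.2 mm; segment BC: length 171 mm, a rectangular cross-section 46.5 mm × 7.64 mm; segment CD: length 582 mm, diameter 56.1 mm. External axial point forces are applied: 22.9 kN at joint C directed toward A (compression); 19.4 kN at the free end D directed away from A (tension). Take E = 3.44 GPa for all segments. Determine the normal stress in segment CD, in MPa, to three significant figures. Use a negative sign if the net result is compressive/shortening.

7.85 MPa

Internal axial forces (sectioning from the free end, tension +): N_CD = 19.4 kN, N_BC = -3.5 kN, N_AB = -3.5 kN.
A_CD = 2472 mm².
σ_CD = N_CD/A_CD = 19400/2472 = 7.848 MPa.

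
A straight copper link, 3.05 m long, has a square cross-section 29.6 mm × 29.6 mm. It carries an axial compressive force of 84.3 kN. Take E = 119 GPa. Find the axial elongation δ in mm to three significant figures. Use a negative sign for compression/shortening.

-2.47 mm

A = 876.2 mm².
δ_mech = NL/(AE) = -84300·3050/(876.2·119000) = -2.466 mm.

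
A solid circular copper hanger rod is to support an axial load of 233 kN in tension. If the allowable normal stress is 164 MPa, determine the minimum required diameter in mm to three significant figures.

Required area A ≥ P/σ_allow = 233000/164 = 1421 mm².
For a solid circular section, d ≥ √(4A/π) = 42.53 mm.

42.5 mm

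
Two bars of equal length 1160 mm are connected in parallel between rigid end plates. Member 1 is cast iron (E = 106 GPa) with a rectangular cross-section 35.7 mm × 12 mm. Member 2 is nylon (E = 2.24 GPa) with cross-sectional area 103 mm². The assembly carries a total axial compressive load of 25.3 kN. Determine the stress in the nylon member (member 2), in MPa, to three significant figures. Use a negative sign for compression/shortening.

-1.24 MPa

A_1 = 428.4 mm².
Equal strain + equilibrium ⇒ each member carries load in proportion to AE: A₁E₁ = 45410000 N, A₂E₂ = 230700 N, ΣAE = 45640000 N.
σ₂ = P·E₂/ΣAE = -25300·2240/45640000 = -1.242 MPa.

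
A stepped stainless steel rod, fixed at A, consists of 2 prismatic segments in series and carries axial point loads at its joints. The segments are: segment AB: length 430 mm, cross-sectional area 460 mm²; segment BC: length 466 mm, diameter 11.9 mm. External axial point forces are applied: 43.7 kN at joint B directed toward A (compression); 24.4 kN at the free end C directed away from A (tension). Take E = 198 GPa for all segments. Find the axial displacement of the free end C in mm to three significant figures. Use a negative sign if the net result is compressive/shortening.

0.425 mm

Internal axial forces (sectioning from the free end, tension +): N_BC = 24.4 kN, N_AB = -19.3 kN.
A_BC = 111.2 mm².
δ_AB = -19300·430/(460·198000) = -0.09112 mm
δ_BC = 24400·466/(111.2·198000) = 0.5163 mm
δ = Σδ_i = 0.4252 mm.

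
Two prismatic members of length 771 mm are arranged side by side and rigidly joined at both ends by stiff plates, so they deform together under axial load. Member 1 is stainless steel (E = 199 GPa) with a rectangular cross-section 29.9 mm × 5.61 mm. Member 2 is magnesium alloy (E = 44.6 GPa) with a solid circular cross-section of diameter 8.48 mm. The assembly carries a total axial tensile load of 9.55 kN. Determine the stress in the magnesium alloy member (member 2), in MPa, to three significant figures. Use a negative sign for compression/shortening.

11.9 MPa

A_1 = 167.7 mm².
A_2 = 56.48 mm².
Equal strain + equilibrium ⇒ each member carries load in proportion to AE: A₁E₁ = 33380000 N, A₂E₂ = 2519000 N, ΣAE = 35900000 N.
σ₂ = P·E₂/ΣAE = 9550·44600/35900000 = 11.86 MPa.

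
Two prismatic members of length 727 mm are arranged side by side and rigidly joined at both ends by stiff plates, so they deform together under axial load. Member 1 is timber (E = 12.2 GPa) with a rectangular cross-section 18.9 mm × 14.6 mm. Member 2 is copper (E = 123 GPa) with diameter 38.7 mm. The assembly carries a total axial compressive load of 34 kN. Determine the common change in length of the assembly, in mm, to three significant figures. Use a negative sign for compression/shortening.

-0.167 mm

A_1 = 275.9 mm².
A_2 = 1176 mm².
Equal strain + equilibrium ⇒ each member carries load in proportion to AE: A₁E₁ = 3366000 N, A₂E₂ = 144700000 N, ΣAE = 148000000 N.
δ = PL/ΣAE = -34000·727/148000000 = -0.167 mm.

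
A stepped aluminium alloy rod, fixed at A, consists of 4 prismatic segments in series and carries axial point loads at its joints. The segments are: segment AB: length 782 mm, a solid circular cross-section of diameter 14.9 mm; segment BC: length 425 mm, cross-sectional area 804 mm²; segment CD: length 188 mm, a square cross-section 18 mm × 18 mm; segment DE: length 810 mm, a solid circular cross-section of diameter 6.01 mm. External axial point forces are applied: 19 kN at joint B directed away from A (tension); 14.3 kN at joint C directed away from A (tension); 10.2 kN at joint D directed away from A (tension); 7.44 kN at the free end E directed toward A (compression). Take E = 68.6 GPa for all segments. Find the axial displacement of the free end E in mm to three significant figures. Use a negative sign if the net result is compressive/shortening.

Internal axial forces (sectioning from the free end, tension +): N_DE = -7.44 kN, N_CD = 2.76 kN, N_BC = 17.06 kN, N_AB = 36.06 kN.
A_AB = 174.4 mm².
A_CD = 324 mm².
A_DE = 28.37 mm².
δ_AB = 36060·782/(174.4·68600) = 2.357 mm
δ_BC = 17060·425/(804·68600) = 0.1315 mm
δ_CD = 2760·188/(324·68600) = 0.02335 mm
δ_DE = -7440·810/(28.37·68600) = -3.097 mm
δ = Σδ_i = -0.5844 mm.

-0.584 mm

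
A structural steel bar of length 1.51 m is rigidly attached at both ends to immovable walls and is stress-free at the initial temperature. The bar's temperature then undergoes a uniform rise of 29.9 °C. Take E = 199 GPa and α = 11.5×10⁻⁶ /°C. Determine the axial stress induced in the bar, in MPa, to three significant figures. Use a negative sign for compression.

-68.4 MPa

Free thermal expansion αLΔT = 11.5e-6 · 1510 · 29.9 = 0.5192 mm.
The walls impose strain ε = −(0.5192)/1510 = -3.4385e-04; σ = Eε = 199000 · -3.4385e-04 = -68.43 MPa.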